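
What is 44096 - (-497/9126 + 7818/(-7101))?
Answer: 105839258443/2400138 ≈ 44097.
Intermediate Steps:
44096 - (-497/9126 + 7818/(-7101)) = 44096 - (-497*1/9126 + 7818*(-1/7101)) = 44096 - (-497/9126 - 2606/2367) = 44096 - 1*(-2773195/2400138) = 44096 + 2773195/2400138 = 105839258443/2400138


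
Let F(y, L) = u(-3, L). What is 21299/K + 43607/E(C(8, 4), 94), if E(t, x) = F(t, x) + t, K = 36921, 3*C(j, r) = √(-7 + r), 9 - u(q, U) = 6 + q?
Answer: 28982574437/4024389 - 43607*I*√3/109 ≈ 7201.7 - 692.93*I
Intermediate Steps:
u(q, U) = 3 - q (u(q, U) = 9 - (6 + q) = 9 + (-6 - q) = 3 - q)
C(j, r) = √(-7 + r)/3
F(y, L) = 6 (F(y, L) = 3 - 1*(-3) = 3 + 3 = 6)
E(t, x) = 6 + t
21299/K + 43607/E(C(8, 4), 94) = 21299/36921 + 43607/(6 + √(-7 + 4)/3) = 21299*(1/36921) + 43607/(6 + √(-3)/3) = 21299/36921 + 43607/(6 + (I*√3)/3) = 21299/36921 + 43607/(6 + I*√3/3)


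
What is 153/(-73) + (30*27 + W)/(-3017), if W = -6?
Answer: -520293/220241 ≈ -2.3624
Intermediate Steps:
153/(-73) + (30*27 + W)/(-3017) = 153/(-73) + (30*27 - 6)/(-3017) = 153*(-1/73) + (810 - 6)*(-1/3017) = -153/73 + 804*(-1/3017) = -153/73 - 804/3017 = -520293/220241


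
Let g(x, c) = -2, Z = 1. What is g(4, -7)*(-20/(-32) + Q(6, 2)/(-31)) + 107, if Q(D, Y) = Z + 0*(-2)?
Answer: 13121/124 ≈ 105.81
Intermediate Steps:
Q(D, Y) = 1 (Q(D, Y) = 1 + 0*(-2) = 1 + 0 = 1)
g(4, -7)*(-20/(-32) + Q(6, 2)/(-31)) + 107 = -2*(-20/(-32) + 1/(-31)) + 107 = -2*(-20*(-1/32) + 1*(-1/31)) + 107 = -2*(5/8 - 1/31) + 107 = -2*147/248 + 107 = -147/124 + 107 = 13121/124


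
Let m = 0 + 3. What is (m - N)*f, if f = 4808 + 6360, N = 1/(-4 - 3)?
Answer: 245696/7 ≈ 35099.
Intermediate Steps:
m = 3
N = -1/7 (N = 1/(-7) = -1/7 ≈ -0.14286)
f = 11168
(m - N)*f = (3 - 1*(-1/7))*11168 = (3 + 1/7)*11168 = (22/7)*11168 = 245696/7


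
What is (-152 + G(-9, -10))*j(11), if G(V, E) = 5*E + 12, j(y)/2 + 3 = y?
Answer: -3040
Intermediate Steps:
j(y) = -6 + 2*y
G(V, E) = 12 + 5*E
(-152 + G(-9, -10))*j(11) = (-152 + (12 + 5*(-10)))*(-6 + 2*11) = (-152 + (12 - 50))*(-6 + 22) = (-152 - 38)*16 = -190*16 = -3040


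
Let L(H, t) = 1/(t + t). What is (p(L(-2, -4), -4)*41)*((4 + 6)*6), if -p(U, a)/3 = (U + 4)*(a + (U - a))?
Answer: 57195/16 ≈ 3574.7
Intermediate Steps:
L(H, t) = 1/(2*t)
p(U, a) = -3*U*(4 + U) (p(U, a) = -3*(U + 4)*(a + (U - a)) = -3*(4 + U)*U = -3*U*(4 + U))
(p(L(-2, -4), -4)*41)*((4 + 6)*6) = (-3*(½)/(-4)*(4 + (½)/(-4))*41)*((4 + 6)*6) = (-3*(½)*(-¼)*(4 + (½)*(-¼))*41)*(10*6) = (-3*(-⅛)*(4 - ⅛)*41)*60 = (-3*(-⅛)*31/8*41)*60 = ((93/64)*41)*60 = (3813/64)*60 = 57195/16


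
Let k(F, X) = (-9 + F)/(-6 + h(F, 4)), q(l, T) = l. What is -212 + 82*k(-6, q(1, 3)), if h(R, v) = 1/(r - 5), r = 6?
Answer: 34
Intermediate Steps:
h(R, v) = 1 (h(R, v) = 1/(6 - 5) = 1/1 = 1)
k(F, X) = 9/5 - F/5 (k(F, X) = (-9 + F)/(-6 + 1) = (-9 + F)/(-5) = (-9 + F)*(-1/5) = 9/5 - F/5)
-212 + 82*k(-6, q(1, 3)) = -212 + 82*(9/5 - 1/5*(-6)) = -212 + 82*(9/5 + 6/5) = -212 + 82*3 = -212 + 246 = 34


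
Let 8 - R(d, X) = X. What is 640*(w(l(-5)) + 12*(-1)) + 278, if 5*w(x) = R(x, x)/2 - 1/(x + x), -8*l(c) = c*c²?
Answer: -986762/125 ≈ -7894.1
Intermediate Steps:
R(d, X) = 8 - X
l(c) = -c³/8 (l(c) = -c*c²/8 = -c³/8)
w(x) = ⅘ - x/10 - 1/(10*x) (w(x) = ((8 - x)/2 - 1/(x + x))/5 = ((8 - x)*(½) - 1/(2*x))/5 = ((4 - x/2) - 1/(2*x))/5 = (4 - x/2 - 1/(2*x))/5 = ⅘ - x/10 - 1/(10*x))
640*(w(l(-5)) + 12*(-1)) + 278 = 640*((-1 - (-⅛*(-5)³)*(-8 - ⅛*(-5)³))/(10*((-⅛*(-5)³))) + 12*(-1)) + 278 = 640*((-1 - (-⅛*(-125))*(-8 - ⅛*(-125)))/(10*((-⅛*(-125)))) - 12) + 278 = 640*((-1 - 1*125/8*(-8 + 125/8))/(10*(125/8)) - 12) + 278 = 640*((⅒)*(8/125)*(-1 - 1*125/8*61/8) - 12) + 278 = 640*((⅒)*(8/125)*(-1 - 7625/64) - 12) + 278 = 640*((⅒)*(8/125)*(-7689/64) - 12) + 278 = 640*(-7689/10000 - 12) + 278 = 640*(-127689/10000) + 278 = -1021512/125 + 278 = -986762/125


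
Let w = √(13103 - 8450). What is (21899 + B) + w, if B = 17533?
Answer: 39432 + 3*√517 ≈ 39500.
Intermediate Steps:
w = 3*√517 (w = √4653 = 3*√517 ≈ 68.213)
(21899 + B) + w = (21899 + 17533) + 3*√517 = 39432 + 3*√517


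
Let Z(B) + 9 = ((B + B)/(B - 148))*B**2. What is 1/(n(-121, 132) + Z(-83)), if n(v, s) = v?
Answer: 231/1113544 ≈ 0.00020745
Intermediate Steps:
Z(B) = -9 + 2*B**3/(-148 + B) (Z(B) = -9 + ((B + B)/(B - 148))*B**2 = -9 + ((2*B)/(-148 + B))*B**2 = -9 + (2*B/(-148 + B))*B**2 = -9 + 2*B**3/(-148 + B))
1/(n(-121, 132) + Z(-83)) = 1/(-121 + (1332 - 9*(-83) + 2*(-83)**3)/(-148 - 83)) = 1/(-121 + (1332 + 747 + 2*(-571787))/(-231)) = 1/(-121 - (1332 + 747 - 1143574)/231) = 1/(-121 - 1/231*(-1141495)) = 1/(-121 + 1141495/231) = 1/(1113544/231) = 231/1113544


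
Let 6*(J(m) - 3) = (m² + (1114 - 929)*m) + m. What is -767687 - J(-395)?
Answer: -4688695/6 ≈ -7.8145e+5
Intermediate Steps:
J(m) = 3 + 31*m + m²/6 (J(m) = 3 + ((m² + (1114 - 929)*m) + m)/6 = 3 + ((m² + 185*m) + m)/6 = 3 + (m² + 186*m)/6 = 3 + (31*m + m²/6) = 3 + 31*m + m²/6)
-767687 - J(-395) = -767687 - (3 + 31*(-395) + (⅙)*(-395)²) = -767687 - (3 - 12245 + (⅙)*156025) = -767687 - (3 - 12245 + 156025/6) = -767687 - 1*82573/6 = -767687 - 82573/6 = -4688695/6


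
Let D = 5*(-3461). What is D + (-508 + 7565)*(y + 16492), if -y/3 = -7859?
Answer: 282749628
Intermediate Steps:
D = -17305
y = 23577 (y = -3*(-7859) = 23577)
D + (-508 + 7565)*(y + 16492) = -17305 + (-508 + 7565)*(23577 + 16492) = -17305 + 7057*40069 = -17305 + 282766933 = 282749628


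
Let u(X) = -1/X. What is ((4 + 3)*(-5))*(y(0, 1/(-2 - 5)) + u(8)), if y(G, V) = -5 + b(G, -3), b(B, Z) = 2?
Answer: 875/8 ≈ 109.38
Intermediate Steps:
y(G, V) = -3 (y(G, V) = -5 + 2 = -3)
((4 + 3)*(-5))*(y(0, 1/(-2 - 5)) + u(8)) = ((4 + 3)*(-5))*(-3 - 1/8) = (7*(-5))*(-3 - 1*1/8) = -35*(-3 - 1/8) = -35*(-25/8) = 875/8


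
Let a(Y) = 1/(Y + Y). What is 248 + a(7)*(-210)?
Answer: 233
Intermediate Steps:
a(Y) = 1/(2*Y)
248 + a(7)*(-210) = 248 + ((1/2)/7)*(-210) = 248 + ((1/2)*(1/7))*(-210) = 248 + (1/14)*(-210) = 248 - 15 = 233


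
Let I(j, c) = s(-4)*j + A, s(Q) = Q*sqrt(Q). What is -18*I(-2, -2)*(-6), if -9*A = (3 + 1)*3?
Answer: -144 + 1728*I ≈ -144.0 + 1728.0*I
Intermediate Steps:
A = -4/3 (A = -(3 + 1)*3/9 = -4*3/9 = -1/9*12 = -4/3 ≈ -1.3333)
s(Q) = Q**(3/2)
I(j, c) = -4/3 - 8*I*j (I(j, c) = (-4)**(3/2)*j - 4/3 = (-8*I)*j - 4/3 = -8*I*j - 4/3 = -4/3 - 8*I*j)
-18*I(-2, -2)*(-6) = -18*(-4/3 - 8*I*(-2))*(-6) = -18*(-4/3 + 16*I)*(-6) = (24 - 288*I)*(-6) = -144 + 1728*I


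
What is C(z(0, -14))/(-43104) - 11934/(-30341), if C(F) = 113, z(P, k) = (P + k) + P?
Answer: 510974603/1307818464 ≈ 0.39071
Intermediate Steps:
z(P, k) = k + 2*P
C(z(0, -14))/(-43104) - 11934/(-30341) = 113/(-43104) - 11934/(-30341) = 113*(-1/43104) - 11934*(-1/30341) = -113/43104 + 11934/30341 = 510974603/1307818464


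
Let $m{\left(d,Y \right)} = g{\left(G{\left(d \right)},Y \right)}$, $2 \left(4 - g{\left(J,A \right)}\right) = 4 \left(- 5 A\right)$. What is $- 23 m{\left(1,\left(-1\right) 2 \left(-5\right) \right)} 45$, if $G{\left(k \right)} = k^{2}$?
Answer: $-107640$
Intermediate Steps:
$g{\left(J,A \right)} = 4 + 10 A$ ($g{\left(J,A \right)} = 4 - \frac{4 \left(- 5 A\right)}{2} = 4 - \frac{\left(-20\right) A}{2} = 4 + 10 A$)
$m{\left(d,Y \right)} = 4 + 10 Y$
$- 23 m{\left(1,\left(-1\right) 2 \left(-5\right) \right)} 45 = - 23 \left(4 + 10 \left(-1\right) 2 \left(-5\right)\right) 45 = - 23 \left(4 + 10 \left(\left(-2\right) \left(-5\right)\right)\right) 45 = - 23 \left(4 + 10 \cdot 10\right) 45 = - 23 \left(4 + 100\right) 45 = \left(-23\right) 104 \cdot 45 = \left(-2392\right) 45 = -107640$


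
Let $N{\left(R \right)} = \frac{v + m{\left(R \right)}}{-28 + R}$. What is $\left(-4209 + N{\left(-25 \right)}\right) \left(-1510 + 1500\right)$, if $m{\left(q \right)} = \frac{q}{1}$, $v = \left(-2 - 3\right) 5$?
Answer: $\frac{2230270}{53} \approx 42081.0$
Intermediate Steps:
$v = -25$ ($v = \left(-5\right) 5 = -25$)
$m{\left(q \right)} = q$ ($m{\left(q \right)} = q 1 = q$)
$N{\left(R \right)} = \frac{-25 + R}{-28 + R}$
$\left(-4209 + N{\left(-25 \right)}\right) \left(-1510 + 1500\right) = \left(-4209 + \frac{-25 - 25}{-28 - 25}\right) \left(-1510 + 1500\right) = \left(-4209 + \frac{1}{-53} \left(-50\right)\right) \left(-10\right) = \left(-4209 - - \frac{50}{53}\right) \left(-10\right) = \left(-4209 + \frac{50}{53}\right) \left(-10\right) = \left(- \frac{223027}{53}\right) \left(-10\right) = \frac{2230270}{53}$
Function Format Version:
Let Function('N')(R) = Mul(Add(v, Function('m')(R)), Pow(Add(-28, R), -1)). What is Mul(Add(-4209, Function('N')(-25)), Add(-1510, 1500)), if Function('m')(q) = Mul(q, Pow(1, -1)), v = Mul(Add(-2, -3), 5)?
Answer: Rational(2230270, 53) ≈ 42081.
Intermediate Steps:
v = -25 (v = Mul(-5, 5) = -25)
Function('m')(q) = q (Function('m')(q) = Mul(q, 1) = q)
Function('N')(R) = Mul(Pow(Add(-28, R), -1), Add(-25, R)) (Function('N')(R) = Mul(Add(-25, R), Pow(Add(-28, R), -1)) = Mul(Pow(Add(-28, R), -1), Add(-25, R)))
Mul(Add(-4209, Function('N')(-25)), Add(-1510, 1500)) = Mul(Add(-4209, Mul(Pow(Add(-28, -25), -1), Add(-25, -25))), Add(-1510, 1500)) = Mul(Add(-4209, Mul(Pow(-53, -1), -50)), -10) = Mul(Add(-4209, Mul(Rational(-1, 53), -50)), -10) = Mul(Add(-4209, Rational(50, 53)), -10) = Mul(Rational(-223027, 53), -10) = Rational(2230270, 53)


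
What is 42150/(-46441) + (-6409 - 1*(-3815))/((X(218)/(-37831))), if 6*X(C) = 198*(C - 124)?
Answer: 2278646209237/72029991 ≈ 31635.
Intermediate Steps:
X(C) = -4092 + 33*C (X(C) = (198*(C - 124))/6 = (198*(-124 + C))/6 = (-24552 + 198*C)/6 = -4092 + 33*C)
42150/(-46441) + (-6409 - 1*(-3815))/((X(218)/(-37831))) = 42150/(-46441) + (-6409 - 1*(-3815))/(((-4092 + 33*218)/(-37831))) = 42150*(-1/46441) + (-6409 + 3815)/(((-4092 + 7194)*(-1/37831))) = -42150/46441 - 2594/(3102*(-1/37831)) = -42150/46441 - 2594/(-3102/37831) = -42150/46441 - 2594*(-37831/3102) = -42150/46441 + 49066807/1551 = 2278646209237/72029991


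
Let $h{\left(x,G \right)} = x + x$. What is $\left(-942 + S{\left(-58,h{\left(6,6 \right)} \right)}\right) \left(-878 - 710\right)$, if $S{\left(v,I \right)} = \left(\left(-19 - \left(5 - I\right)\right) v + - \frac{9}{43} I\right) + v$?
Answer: $\frac{20929840}{43} \approx 4.8674 \cdot 10^{5}$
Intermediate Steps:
$h{\left(x,G \right)} = 2 x$
$S{\left(v,I \right)} = v - \frac{9 I}{43} + v \left(-24 + I\right)$ ($S{\left(v,I \right)} = \left(\left(-19 + \left(-5 + I\right)\right) v + \left(-9\right) \frac{1}{43} I\right) + v = \left(\left(-24 + I\right) v - \frac{9 I}{43}\right) + v = \left(v \left(-24 + I\right) - \frac{9 I}{43}\right) + v = \left(- \frac{9 I}{43} + v \left(-24 + I\right)\right) + v = v - \frac{9 I}{43} + v \left(-24 + I\right)$)
$\left(-942 + S{\left(-58,h{\left(6,6 \right)} \right)}\right) \left(-878 - 710\right) = \left(-942 - \left(-1334 - 2 \cdot 6 \left(-58\right) + \frac{9}{43} \cdot 2 \cdot 6\right)\right) \left(-878 - 710\right) = \left(-942 + \left(1334 - \frac{108}{43} + 12 \left(-58\right)\right)\right) \left(-1588\right) = \left(-942 - - \frac{27326}{43}\right) \left(-1588\right) = \left(-942 + \frac{27326}{43}\right) \left(-1588\right) = \left(- \frac{13180}{43}\right) \left(-1588\right) = \frac{20929840}{43}$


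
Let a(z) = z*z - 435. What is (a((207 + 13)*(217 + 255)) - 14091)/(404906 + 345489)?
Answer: 10782731074/750395 ≈ 14369.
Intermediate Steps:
a(z) = -435 + z**2 (a(z) = z**2 - 435 = -435 + z**2)
(a((207 + 13)*(217 + 255)) - 14091)/(404906 + 345489) = ((-435 + ((207 + 13)*(217 + 255))**2) - 14091)/(404906 + 345489) = ((-435 + (220*472)**2) - 14091)/750395 = ((-435 + 103840**2) - 14091)*(1/750395) = ((-435 + 10782745600) - 14091)*(1/750395) = (10782745165 - 14091)*(1/750395) = 10782731074*(1/750395) = 10782731074/750395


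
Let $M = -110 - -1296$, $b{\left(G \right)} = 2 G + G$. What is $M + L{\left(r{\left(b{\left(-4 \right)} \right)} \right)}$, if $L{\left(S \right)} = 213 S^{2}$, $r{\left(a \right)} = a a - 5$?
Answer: $4116559$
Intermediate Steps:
$b{\left(G \right)} = 3 G$
$r{\left(a \right)} = -5 + a^{2}$ ($r{\left(a \right)} = a^{2} - 5 = -5 + a^{2}$)
$M = 1186$ ($M = -110 + 1296 = 1186$)
$M + L{\left(r{\left(b{\left(-4 \right)} \right)} \right)} = 1186 + 213 \left(-5 + \left(3 \left(-4\right)\right)^{2}\right)^{2} = 1186 + 213 \left(-5 + \left(-12\right)^{2}\right)^{2} = 1186 + 213 \left(-5 + 144\right)^{2} = 1186 + 213 \cdot 139^{2} = 1186 + 213 \cdot 19321 = 1186 + 4115373 = 4116559$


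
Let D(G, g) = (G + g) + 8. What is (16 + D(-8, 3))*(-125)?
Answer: -2375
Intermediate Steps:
D(G, g) = 8 + G + g
(16 + D(-8, 3))*(-125) = (16 + (8 - 8 + 3))*(-125) = (16 + 3)*(-125) = 19*(-125) = -2375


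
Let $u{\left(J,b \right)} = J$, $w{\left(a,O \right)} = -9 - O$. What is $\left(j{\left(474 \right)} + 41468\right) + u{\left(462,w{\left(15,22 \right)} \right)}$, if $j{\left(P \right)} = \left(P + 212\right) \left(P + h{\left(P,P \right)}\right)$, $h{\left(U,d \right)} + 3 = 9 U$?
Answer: $3291512$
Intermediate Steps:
$h{\left(U,d \right)} = -3 + 9 U$
$j{\left(P \right)} = \left(-3 + 10 P\right) \left(212 + P\right)$ ($j{\left(P \right)} = \left(P + 212\right) \left(P + \left(-3 + 9 P\right)\right) = \left(212 + P\right) \left(-3 + 10 P\right) = \left(-3 + 10 P\right) \left(212 + P\right)$)
$\left(j{\left(474 \right)} + 41468\right) + u{\left(462,w{\left(15,22 \right)} \right)} = \left(\left(-636 + 10 \cdot 474^{2} + 2117 \cdot 474\right) + 41468\right) + 462 = \left(\left(-636 + 10 \cdot 224676 + 1003458\right) + 41468\right) + 462 = \left(\left(-636 + 2246760 + 1003458\right) + 41468\right) + 462 = \left(3249582 + 41468\right) + 462 = 3291050 + 462 = 3291512$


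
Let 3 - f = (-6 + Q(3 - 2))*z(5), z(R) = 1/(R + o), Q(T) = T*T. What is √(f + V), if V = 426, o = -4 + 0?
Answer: √434 ≈ 20.833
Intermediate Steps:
o = -4
Q(T) = T²
z(R) = 1/(-4 + R) (z(R) = 1/(R - 4) = 1/(-4 + R))
f = 8 (f = 3 - (-6 + (3 - 2)²)/(-4 + 5) = 3 - (-6 + 1²)/1 = 3 - (-6 + 1) = 3 - (-5) = 3 - 1*(-5) = 3 + 5 = 8)
√(f + V) = √(8 + 426) = √434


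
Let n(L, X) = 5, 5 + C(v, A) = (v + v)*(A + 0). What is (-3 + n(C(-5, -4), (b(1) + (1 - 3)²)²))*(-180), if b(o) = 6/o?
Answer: -360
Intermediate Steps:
C(v, A) = -5 + 2*A*v (C(v, A) = -5 + (v + v)*(A + 0) = -5 + (2*v)*A = -5 + 2*A*v)
(-3 + n(C(-5, -4), (b(1) + (1 - 3)²)²))*(-180) = (-3 + 5)*(-180) = 2*(-180) = -360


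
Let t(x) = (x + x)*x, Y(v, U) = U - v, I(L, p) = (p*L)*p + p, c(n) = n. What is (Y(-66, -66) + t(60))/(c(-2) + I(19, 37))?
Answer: 400/1447 ≈ 0.27643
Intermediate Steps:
I(L, p) = p + L*p² (I(L, p) = (L*p)*p + p = L*p² + p = p + L*p²)
t(x) = 2*x² (t(x) = (2*x)*x = 2*x²)
(Y(-66, -66) + t(60))/(c(-2) + I(19, 37)) = ((-66 - 1*(-66)) + 2*60²)/(-2 + 37*(1 + 19*37)) = ((-66 + 66) + 2*3600)/(-2 + 37*(1 + 703)) = (0 + 7200)/(-2 + 37*704) = 7200/(-2 + 26048) = 7200/26046 = 7200*(1/26046) = 400/1447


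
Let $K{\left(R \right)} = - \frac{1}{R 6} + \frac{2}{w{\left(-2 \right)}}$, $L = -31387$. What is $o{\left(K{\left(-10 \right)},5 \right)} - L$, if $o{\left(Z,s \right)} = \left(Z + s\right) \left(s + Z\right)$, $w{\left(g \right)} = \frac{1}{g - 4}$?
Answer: $\frac{113168761}{3600} \approx 31436.0$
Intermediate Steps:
$w{\left(g \right)} = \frac{1}{-4 + g}$
$K{\left(R \right)} = -12 - \frac{1}{6 R}$ ($K{\left(R \right)} = - \frac{1}{R 6} + \frac{2}{\frac{1}{-4 - 2}} = - \frac{1}{6 R} + \frac{2}{\frac{1}{-6}} = - \frac{1}{6 R} + \frac{2}{- \frac{1}{6}} = - \frac{1}{6 R} + 2 \left(-6\right) = - \frac{1}{6 R} - 12 = -12 - \frac{1}{6 R}$)
$o{\left(Z,s \right)} = \left(Z + s\right)^{2}$ ($o{\left(Z,s \right)} = \left(Z + s\right) \left(Z + s\right) = \left(Z + s\right)^{2}$)
$o{\left(K{\left(-10 \right)},5 \right)} - L = \left(\left(-12 - \frac{1}{6 \left(-10\right)}\right) + 5\right)^{2} - -31387 = \left(\left(-12 - - \frac{1}{60}\right) + 5\right)^{2} + 31387 = \left(\left(-12 + \frac{1}{60}\right) + 5\right)^{2} + 31387 = \left(- \frac{719}{60} + 5\right)^{2} + 31387 = \left(- \frac{419}{60}\right)^{2} + 31387 = \frac{175561}{3600} + 31387 = \frac{113168761}{3600}$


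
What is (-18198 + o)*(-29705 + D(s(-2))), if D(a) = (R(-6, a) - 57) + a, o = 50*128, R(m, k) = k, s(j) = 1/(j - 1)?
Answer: 1053419824/3 ≈ 3.5114e+8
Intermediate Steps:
s(j) = 1/(-1 + j)
o = 6400
D(a) = -57 + 2*a (D(a) = (a - 57) + a = (-57 + a) + a = -57 + 2*a)
(-18198 + o)*(-29705 + D(s(-2))) = (-18198 + 6400)*(-29705 + (-57 + 2/(-1 - 2))) = -11798*(-29705 + (-57 + 2/(-3))) = -11798*(-29705 + (-57 + 2*(-⅓))) = -11798*(-29705 + (-57 - ⅔)) = -11798*(-29705 - 173/3) = -11798*(-89288/3) = 1053419824/3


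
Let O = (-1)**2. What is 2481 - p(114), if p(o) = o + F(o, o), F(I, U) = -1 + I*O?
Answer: 2254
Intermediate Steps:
O = 1
F(I, U) = -1 + I (F(I, U) = -1 + I*1 = -1 + I)
p(o) = -1 + 2*o (p(o) = o + (-1 + o) = -1 + 2*o)
2481 - p(114) = 2481 - (-1 + 2*114) = 2481 - (-1 + 228) = 2481 - 1*227 = 2481 - 227 = 2254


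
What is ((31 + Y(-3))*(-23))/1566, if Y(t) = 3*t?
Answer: -253/783 ≈ -0.32312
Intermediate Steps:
((31 + Y(-3))*(-23))/1566 = ((31 + 3*(-3))*(-23))/1566 = ((31 - 9)*(-23))*(1/1566) = (22*(-23))*(1/1566) = -506*1/1566 = -253/783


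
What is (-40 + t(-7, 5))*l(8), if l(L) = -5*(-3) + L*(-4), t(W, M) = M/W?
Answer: 4845/7 ≈ 692.14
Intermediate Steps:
l(L) = 15 - 4*L
(-40 + t(-7, 5))*l(8) = (-40 + 5/(-7))*(15 - 4*8) = (-40 + 5*(-⅐))*(15 - 32) = (-40 - 5/7)*(-17) = -285/7*(-17) = 4845/7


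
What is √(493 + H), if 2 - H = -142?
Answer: 7*√13 ≈ 25.239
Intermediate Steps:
H = 144 (H = 2 - 1*(-142) = 2 + 142 = 144)
√(493 + H) = √(493 + 144) = √637 = 7*√13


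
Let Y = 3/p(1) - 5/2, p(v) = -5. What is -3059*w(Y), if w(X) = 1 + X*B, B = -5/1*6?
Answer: -287546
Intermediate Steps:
B = -30 (B = -5*1*6 = -5*6 = -30)
Y = -31/10 (Y = 3/(-5) - 5/2 = 3*(-1/5) - 5*1/2 = -3/5 - 5/2 = -31/10 ≈ -3.1000)
w(X) = 1 - 30*X (w(X) = 1 + X*(-30) = 1 - 30*X)
-3059*w(Y) = -3059*(1 - 30*(-31/10)) = -3059*(1 + 93) = -3059*94 = -287546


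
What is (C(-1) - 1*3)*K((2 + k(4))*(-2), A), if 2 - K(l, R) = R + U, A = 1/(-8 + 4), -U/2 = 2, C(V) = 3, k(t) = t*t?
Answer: 0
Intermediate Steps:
k(t) = t**2
U = -4 (U = -2*2 = -4)
A = -1/4 (A = 1/(-4) = -1/4 ≈ -0.25000)
K(l, R) = 6 - R (K(l, R) = 2 - (R - 4) = 2 - (-4 + R) = 2 + (4 - R) = 6 - R)
(C(-1) - 1*3)*K((2 + k(4))*(-2), A) = (3 - 1*3)*(6 - 1*(-1/4)) = (3 - 3)*(6 + 1/4) = 0*(25/4) = 0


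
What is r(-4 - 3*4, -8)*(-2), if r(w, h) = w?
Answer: 32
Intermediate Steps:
r(-4 - 3*4, -8)*(-2) = (-4 - 3*4)*(-2) = (-4 - 12)*(-2) = -16*(-2) = 32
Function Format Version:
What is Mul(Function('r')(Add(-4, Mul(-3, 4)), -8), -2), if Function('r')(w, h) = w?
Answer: 32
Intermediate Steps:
Mul(Function('r')(Add(-4, Mul(-3, 4)), -8), -2) = Mul(Add(-4, Mul(-3, 4)), -2) = Mul(Add(-4, -12), -2) = Mul(-16, -2) = 32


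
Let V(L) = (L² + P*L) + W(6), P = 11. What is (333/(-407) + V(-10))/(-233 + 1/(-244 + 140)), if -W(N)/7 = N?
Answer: 60424/266563 ≈ 0.22668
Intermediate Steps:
W(N) = -7*N
V(L) = -42 + L² + 11*L (V(L) = (L² + 11*L) - 7*6 = (L² + 11*L) - 42 = -42 + L² + 11*L)
(333/(-407) + V(-10))/(-233 + 1/(-244 + 140)) = (333/(-407) + (-42 + (-10)² + 11*(-10)))/(-233 + 1/(-244 + 140)) = (333*(-1/407) + (-42 + 100 - 110))/(-233 + 1/(-104)) = (-9/11 - 52)/(-233 - 1/104) = -581/(11*(-24233/104)) = -581/11*(-104/24233) = 60424/266563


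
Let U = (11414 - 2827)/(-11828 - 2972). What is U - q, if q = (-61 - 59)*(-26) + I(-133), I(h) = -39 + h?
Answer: -43638987/14800 ≈ -2948.6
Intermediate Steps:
U = -8587/14800 (U = 8587/(-14800) = 8587*(-1/14800) = -8587/14800 ≈ -0.58020)
q = 2948 (q = (-61 - 59)*(-26) + (-39 - 133) = -120*(-26) - 172 = 3120 - 172 = 2948)
U - q = -8587/14800 - 1*2948 = -8587/14800 - 2948 = -43638987/14800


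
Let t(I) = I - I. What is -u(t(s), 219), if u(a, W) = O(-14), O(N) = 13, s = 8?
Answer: -13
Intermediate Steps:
t(I) = 0
u(a, W) = 13
-u(t(s), 219) = -1*13 = -13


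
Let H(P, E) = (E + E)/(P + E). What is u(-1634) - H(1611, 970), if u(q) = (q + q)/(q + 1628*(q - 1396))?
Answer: -4782222426/6367938697 ≈ -0.75098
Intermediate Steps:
H(P, E) = 2*E/(E + P) (H(P, E) = (2*E)/(E + P) = 2*E/(E + P))
u(q) = 2*q/(-2272688 + 1629*q) (u(q) = (2*q)/(q + 1628*(-1396 + q)) = (2*q)/(q + (-2272688 + 1628*q)) = (2*q)/(-2272688 + 1629*q) = 2*q/(-2272688 + 1629*q))
u(-1634) - H(1611, 970) = 2*(-1634)/(-2272688 + 1629*(-1634)) - 2*970/(970 + 1611) = 2*(-1634)/(-2272688 - 2661786) - 2*970/2581 = 2*(-1634)/(-4934474) - 2*970/2581 = 2*(-1634)*(-1/4934474) - 1*1940/2581 = 1634/2467237 - 1940/2581 = -4782222426/6367938697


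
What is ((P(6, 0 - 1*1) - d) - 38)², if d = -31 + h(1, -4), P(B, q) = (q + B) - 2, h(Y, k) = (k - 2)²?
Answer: 1600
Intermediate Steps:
h(Y, k) = (-2 + k)²
P(B, q) = -2 + B + q (P(B, q) = (B + q) - 2 = -2 + B + q)
d = 5 (d = -31 + (-2 - 4)² = -31 + (-6)² = -31 + 36 = 5)
((P(6, 0 - 1*1) - d) - 38)² = (((-2 + 6 + (0 - 1*1)) - 1*5) - 38)² = (((-2 + 6 + (0 - 1)) - 5) - 38)² = (((-2 + 6 - 1) - 5) - 38)² = ((3 - 5) - 38)² = (-2 - 38)² = (-40)² = 1600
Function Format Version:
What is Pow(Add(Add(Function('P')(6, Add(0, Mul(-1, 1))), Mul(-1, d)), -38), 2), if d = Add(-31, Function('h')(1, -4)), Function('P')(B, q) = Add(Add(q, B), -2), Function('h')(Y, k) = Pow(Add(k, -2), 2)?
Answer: 1600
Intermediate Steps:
Function('h')(Y, k) = Pow(Add(-2, k), 2)
Function('P')(B, q) = Add(-2, B, q) (Function('P')(B, q) = Add(Add(B, q), -2) = Add(-2, B, q))
d = 5 (d = Add(-31, Pow(Add(-2, -4), 2)) = Add(-31, Pow(-6, 2)) = Add(-31, 36) = 5)
Pow(Add(Add(Function('P')(6, Add(0, Mul(-1, 1))), Mul(-1, d)), -38), 2) = Pow(Add(Add(Add(-2, 6, Add(0, Mul(-1, 1))), Mul(-1, 5)), -38), 2) = Pow(Add(Add(Add(-2, 6, Add(0, -1)), -5), -38), 2) = Pow(Add(Add(Add(-2, 6, -1), -5), -38), 2) = Pow(Add(Add(3, -5), -38), 2) = Pow(Add(-2, -38), 2) = Pow(-40, 2) = 1600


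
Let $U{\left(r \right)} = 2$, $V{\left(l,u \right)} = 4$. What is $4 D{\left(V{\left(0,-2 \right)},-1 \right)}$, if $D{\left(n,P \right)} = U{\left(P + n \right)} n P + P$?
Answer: $-36$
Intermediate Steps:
$D{\left(n,P \right)} = P + 2 P n$ ($D{\left(n,P \right)} = 2 n P + P = 2 P n + P = P + 2 P n$)
$4 D{\left(V{\left(0,-2 \right)},-1 \right)} = 4 \left(- (1 + 2 \cdot 4)\right) = 4 \left(- (1 + 8)\right) = 4 \left(\left(-1\right) 9\right) = 4 \left(-9\right) = -36$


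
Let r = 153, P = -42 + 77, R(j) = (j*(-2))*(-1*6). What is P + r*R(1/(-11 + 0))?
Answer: -1451/11 ≈ -131.91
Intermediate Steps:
R(j) = 12*j (R(j) = -2*j*(-6) = 12*j)
P = 35
P + r*R(1/(-11 + 0)) = 35 + 153*(12/(-11 + 0)) = 35 + 153*(12/(-11)) = 35 + 153*(12*(-1/11)) = 35 + 153*(-12/11) = 35 - 1836/11 = -1451/11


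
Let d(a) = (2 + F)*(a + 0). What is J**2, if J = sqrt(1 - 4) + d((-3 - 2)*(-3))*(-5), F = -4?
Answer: (150 + I*sqrt(3))**2 ≈ 22497.0 + 519.62*I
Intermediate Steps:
d(a) = -2*a (d(a) = (2 - 4)*(a + 0) = -2*a)
J = 150 + I*sqrt(3) (J = sqrt(1 - 4) - 2*(-3 - 2)*(-3)*(-5) = sqrt(-3) - (-10)*(-3)*(-5) = I*sqrt(3) - 2*15*(-5) = I*sqrt(3) - 30*(-5) = I*sqrt(3) + 150 = 150 + I*sqrt(3) ≈ 150.0 + 1.732*I)
J**2 = (150 + I*sqrt(3))**2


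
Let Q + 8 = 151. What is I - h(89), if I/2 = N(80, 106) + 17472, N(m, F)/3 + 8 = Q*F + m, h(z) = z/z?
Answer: 126323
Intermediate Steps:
h(z) = 1
Q = 143 (Q = -8 + 151 = 143)
N(m, F) = -24 + 3*m + 429*F (N(m, F) = -24 + 3*(143*F + m) = -24 + 3*(m + 143*F) = -24 + (3*m + 429*F) = -24 + 3*m + 429*F)
I = 126324 (I = 2*((-24 + 3*80 + 429*106) + 17472) = 2*((-24 + 240 + 45474) + 17472) = 2*(45690 + 17472) = 2*63162 = 126324)
I - h(89) = 126324 - 1*1 = 126324 - 1 = 126323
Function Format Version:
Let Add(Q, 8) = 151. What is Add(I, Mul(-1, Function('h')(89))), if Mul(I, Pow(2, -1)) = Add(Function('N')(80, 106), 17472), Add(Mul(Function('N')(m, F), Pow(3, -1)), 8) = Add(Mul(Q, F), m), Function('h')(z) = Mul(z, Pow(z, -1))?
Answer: 126323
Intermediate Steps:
Function('h')(z) = 1
Q = 143 (Q = Add(-8, 151) = 143)
Function('N')(m, F) = Add(-24, Mul(3, m), Mul(429, F)) (Function('N')(m, F) = Add(-24, Mul(3, Add(Mul(143, F), m))) = Add(-24, Mul(3, Add(m, Mul(143, F)))) = Add(-24, Add(Mul(3, m), Mul(429, F))) = Add(-24, Mul(3, m), Mul(429, F)))
I = 126324 (I = Mul(2, Add(Add(-24, Mul(3, 80), Mul(429, 106)), 17472)) = Mul(2, Add(Add(-24, 240, 45474), 17472)) = Mul(2, Add(45690, 17472)) = Mul(2, 63162) = 126324)
Add(I, Mul(-1, Function('h')(89))) = Add(126324, Mul(-1, 1)) = Add(126324, -1) = 126323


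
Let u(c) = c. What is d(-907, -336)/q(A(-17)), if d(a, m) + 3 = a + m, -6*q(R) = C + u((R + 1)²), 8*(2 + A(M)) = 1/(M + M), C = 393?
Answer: 184368128/9716747 ≈ 18.974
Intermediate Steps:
A(M) = -2 + 1/(16*M) (A(M) = -2 + 1/(8*(M + M)) = -2 + 1/(8*((2*M))) = -2 + (1/(2*M))/8 = -2 + 1/(16*M))
q(R) = -131/2 - (1 + R)²/6 (q(R) = -(393 + (R + 1)²)/6 = -(393 + (1 + R)²)/6 = -131/2 - (1 + R)²/6)
d(a, m) = -3 + a + m (d(a, m) = -3 + (a + m) = -3 + a + m)
d(-907, -336)/q(A(-17)) = (-3 - 907 - 336)/(-131/2 - (1 + (-2 + (1/16)/(-17)))²/6) = -1246/(-131/2 - (1 + (-2 + (1/16)*(-1/17)))²/6) = -1246/(-131/2 - (1 + (-2 - 1/272))²/6) = -1246/(-131/2 - (1 - 545/272)²/6) = -1246/(-131/2 - (-273/272)²/6) = -1246/(-131/2 - ⅙*74529/73984) = -1246/(-131/2 - 24843/147968) = -1246/(-9716747/147968) = -1246*(-147968/9716747) = 184368128/9716747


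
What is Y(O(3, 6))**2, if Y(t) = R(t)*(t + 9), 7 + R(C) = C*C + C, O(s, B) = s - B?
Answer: 36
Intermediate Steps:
R(C) = -7 + C + C**2 (R(C) = -7 + (C*C + C) = -7 + (C**2 + C) = -7 + (C + C**2) = -7 + C + C**2)
Y(t) = (9 + t)*(-7 + t + t**2) (Y(t) = (-7 + t + t**2)*(t + 9) = (-7 + t + t**2)*(9 + t) = (9 + t)*(-7 + t + t**2))
Y(O(3, 6))**2 = ((9 + (3 - 1*6))*(-7 + (3 - 1*6) + (3 - 1*6)**2))**2 = ((9 + (3 - 6))*(-7 + (3 - 6) + (3 - 6)**2))**2 = ((9 - 3)*(-7 - 3 + (-3)**2))**2 = (6*(-7 - 3 + 9))**2 = (6*(-1))**2 = (-6)**2 = 36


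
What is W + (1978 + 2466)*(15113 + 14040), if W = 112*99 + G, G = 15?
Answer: 129567035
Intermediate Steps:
W = 11103 (W = 112*99 + 15 = 11088 + 15 = 11103)
W + (1978 + 2466)*(15113 + 14040) = 11103 + (1978 + 2466)*(15113 + 14040) = 11103 + 4444*29153 = 11103 + 129555932 = 129567035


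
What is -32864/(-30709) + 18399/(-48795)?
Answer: 346194663/499481885 ≈ 0.69311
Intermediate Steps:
-32864/(-30709) + 18399/(-48795) = -32864*(-1/30709) + 18399*(-1/48795) = 32864/30709 - 6133/16265 = 346194663/499481885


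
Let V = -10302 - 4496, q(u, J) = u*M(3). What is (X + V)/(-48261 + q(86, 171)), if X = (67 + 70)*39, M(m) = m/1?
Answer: 9455/48003 ≈ 0.19697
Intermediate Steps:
M(m) = m (M(m) = m*1 = m)
X = 5343 (X = 137*39 = 5343)
q(u, J) = 3*u (q(u, J) = u*3 = 3*u)
V = -14798
(X + V)/(-48261 + q(86, 171)) = (5343 - 14798)/(-48261 + 3*86) = -9455/(-48261 + 258) = -9455/(-48003) = -9455*(-1/48003) = 9455/48003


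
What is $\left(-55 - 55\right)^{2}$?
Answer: $12100$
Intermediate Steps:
$\left(-55 - 55\right)^{2} = \left(-110\right)^{2} = 12100$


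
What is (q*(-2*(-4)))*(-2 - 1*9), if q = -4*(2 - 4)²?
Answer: 1408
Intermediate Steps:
q = -16 (q = -4*(-2)² = -4*4 = -16)
(q*(-2*(-4)))*(-2 - 1*9) = (-(-32)*(-4))*(-2 - 1*9) = (-16*8)*(-2 - 9) = -128*(-11) = 1408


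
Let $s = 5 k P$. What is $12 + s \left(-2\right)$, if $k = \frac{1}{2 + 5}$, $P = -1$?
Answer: $\frac{94}{7} \approx 13.429$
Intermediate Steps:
$k = \frac{1}{7} \approx 0.14286$
$s = - \frac{5}{7}$ ($s = 5 \cdot \frac{1}{7} \left(-1\right) = \frac{5}{7} \left(-1\right) = - \frac{5}{7} \approx -0.71429$)
$12 + s \left(-2\right) = 12 - - \frac{10}{7} = 12 + \frac{10}{7} = \frac{94}{7}$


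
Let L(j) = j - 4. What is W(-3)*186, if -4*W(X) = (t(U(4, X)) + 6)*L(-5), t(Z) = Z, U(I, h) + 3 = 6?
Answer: 7533/2 ≈ 3766.5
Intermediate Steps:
U(I, h) = 3 (U(I, h) = -3 + 6 = 3)
L(j) = -4 + j
W(X) = 81/4 (W(X) = -(3 + 6)*(-4 - 5)/4 = -9*(-9)/4 = -¼*(-81) = 81/4)
W(-3)*186 = (81/4)*186 = 7533/2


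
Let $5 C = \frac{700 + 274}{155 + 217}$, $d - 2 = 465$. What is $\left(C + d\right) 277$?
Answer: $\frac{120438769}{930} \approx 1.295 \cdot 10^{5}$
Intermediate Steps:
$d = 467$ ($d = 2 + 465 = 467$)
$C = \frac{487}{930}$ ($C = \frac{\left(700 + 274\right) \frac{1}{155 + 217}}{5} = \frac{974 \cdot \frac{1}{372}}{5} = \frac{1}{5} \cdot \frac{487}{186} = \frac{487}{930} \approx 0.52366$)
$\left(C + d\right) 277 = \left(\frac{487}{930} + 467\right) 277 = \frac{434797}{930} \cdot 277 = \frac{120438769}{930}$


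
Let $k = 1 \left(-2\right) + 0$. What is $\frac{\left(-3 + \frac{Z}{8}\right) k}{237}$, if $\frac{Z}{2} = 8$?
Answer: $\frac{2}{237} \approx 0.0084388$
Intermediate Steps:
$Z = 16$ ($Z = 2 \cdot 8 = 16$)
$k = -2$ ($k = -2 + 0 = -2$)
$\frac{\left(-3 + \frac{Z}{8}\right) k}{237} = \frac{\left(-3 + \frac{16}{8}\right) \left(-2\right)}{237} = \left(-3 + 16 \cdot \frac{1}{8}\right) \left(-2\right) \frac{1}{237} = \left(-3 + 2\right) \left(-2\right) \frac{1}{237} = \left(-1\right) \left(-2\right) \frac{1}{237} = 2 \cdot \frac{1}{237} = \frac{2}{237}$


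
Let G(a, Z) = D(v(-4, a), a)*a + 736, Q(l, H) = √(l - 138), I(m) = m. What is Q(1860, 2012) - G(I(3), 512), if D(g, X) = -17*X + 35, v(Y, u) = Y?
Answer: -688 + √1722 ≈ -646.50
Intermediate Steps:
D(g, X) = 35 - 17*X
Q(l, H) = √(-138 + l)
G(a, Z) = 736 + a*(35 - 17*a) (G(a, Z) = (35 - 17*a)*a + 736 = a*(35 - 17*a) + 736 = 736 + a*(35 - 17*a))
Q(1860, 2012) - G(I(3), 512) = √(-138 + 1860) - (736 - 1*3*(-35 + 17*3)) = √1722 - (736 - 1*3*(-35 + 51)) = √1722 - (736 - 1*3*16) = √1722 - (736 - 48) = √1722 - 1*688 = √1722 - 688 = -688 + √1722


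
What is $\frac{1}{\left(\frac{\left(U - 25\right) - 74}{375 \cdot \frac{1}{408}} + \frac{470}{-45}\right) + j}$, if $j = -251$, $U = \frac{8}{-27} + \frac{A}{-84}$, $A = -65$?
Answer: $- \frac{23625}{8709047} \approx -0.0027127$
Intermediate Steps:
$U = \frac{361}{756}$ ($U = \frac{8}{-27} - \frac{65}{-84} = 8 \left(- \frac{1}{27}\right) - - \frac{65}{84} = - \frac{8}{27} + \frac{65}{84} = \frac{361}{756} \approx 0.47751$)
$\frac{1}{\left(\frac{\left(U - 25\right) - 74}{375 \cdot \frac{1}{408}} + \frac{470}{-45}\right) + j} = \frac{1}{\left(\frac{\left(\frac{361}{756} - 25\right) - 74}{375 \cdot \frac{1}{408}} + \frac{470}{-45}\right) - 251} = \frac{1}{\left(\frac{- \frac{18539}{756} - 74}{375 \cdot \frac{1}{408}} + 470 \left(- \frac{1}{45}\right)\right) - 251} = \frac{1}{\left(- \frac{74483}{756 \cdot \frac{125}{136}} - \frac{94}{9}\right) - 251} = \frac{1}{\left(\left(- \frac{74483}{756}\right) \frac{136}{125} - \frac{94}{9}\right) - 251} = \frac{1}{\left(- \frac{2532422}{23625} - \frac{94}{9}\right) - 251} = \frac{1}{- \frac{2779172}{23625} - 251} = \frac{1}{- \frac{8709047}{23625}} = - \frac{23625}{8709047}$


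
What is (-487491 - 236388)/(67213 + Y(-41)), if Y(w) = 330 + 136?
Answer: -723879/67679 ≈ -10.696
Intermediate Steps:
Y(w) = 466
(-487491 - 236388)/(67213 + Y(-41)) = (-487491 - 236388)/(67213 + 466) = -723879/67679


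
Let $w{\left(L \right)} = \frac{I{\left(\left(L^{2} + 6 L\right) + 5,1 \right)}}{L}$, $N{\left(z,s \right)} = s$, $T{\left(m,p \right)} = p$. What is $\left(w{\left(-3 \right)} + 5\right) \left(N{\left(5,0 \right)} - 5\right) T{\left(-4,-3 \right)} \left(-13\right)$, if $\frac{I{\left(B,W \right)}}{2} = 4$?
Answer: $-455$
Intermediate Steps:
$I{\left(B,W \right)} = 8$ ($I{\left(B,W \right)} = 2 \cdot 4 = 8$)
$w{\left(L \right)} = \frac{8}{L}$
$\left(w{\left(-3 \right)} + 5\right) \left(N{\left(5,0 \right)} - 5\right) T{\left(-4,-3 \right)} \left(-13\right) = \left(\frac{8}{-3} + 5\right) \left(0 - 5\right) \left(-3\right) \left(-13\right) = \left(8 \left(- \frac{1}{3}\right) + 5\right) \left(-5\right) \left(-3\right) \left(-13\right) = \left(- \frac{8}{3} + 5\right) \left(-5\right) \left(-3\right) \left(-13\right) = \frac{7}{3} \left(-5\right) \left(-3\right) \left(-13\right) = \left(- \frac{35}{3}\right) \left(-3\right) \left(-13\right) = 35 \left(-13\right) = -455$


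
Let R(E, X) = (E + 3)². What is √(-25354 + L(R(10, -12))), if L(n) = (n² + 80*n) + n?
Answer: 16*√66 ≈ 129.98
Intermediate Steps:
R(E, X) = (3 + E)²
L(n) = n² + 81*n
√(-25354 + L(R(10, -12))) = √(-25354 + (3 + 10)²*(81 + (3 + 10)²)) = √(-25354 + 13²*(81 + 13²)) = √(-25354 + 169*(81 + 169)) = √(-25354 + 169*250) = √(-25354 + 42250) = √16896 = 16*√66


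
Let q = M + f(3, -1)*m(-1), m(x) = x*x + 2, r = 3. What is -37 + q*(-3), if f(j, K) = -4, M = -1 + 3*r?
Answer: -25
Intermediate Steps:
m(x) = 2 + x**2 (m(x) = x**2 + 2 = 2 + x**2)
M = 8 (M = -1 + 3*3 = -1 + 9 = 8)
q = -4 (q = 8 - 4*(2 + (-1)**2) = 8 - 4*(2 + 1) = 8 - 4*3 = 8 - 12 = -4)
-37 + q*(-3) = -37 - 4*(-3) = -37 + 12 = -25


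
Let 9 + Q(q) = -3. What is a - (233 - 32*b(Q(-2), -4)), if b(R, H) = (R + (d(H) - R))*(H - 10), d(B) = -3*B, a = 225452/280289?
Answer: -1571915549/280289 ≈ -5608.2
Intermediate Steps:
Q(q) = -12 (Q(q) = -9 - 3 = -12)
a = 225452/280289 (a = 225452*(1/280289) = 225452/280289 ≈ 0.80436)
b(R, H) = -3*H*(-10 + H) (b(R, H) = (R + (-3*H - R))*(H - 10) = (R + (-R - 3*H))*(-10 + H) = (-3*H)*(-10 + H) = -3*H*(-10 + H))
a - (233 - 32*b(Q(-2), -4)) = 225452/280289 - (233 - 96*(-4)*(10 - 1*(-4))) = 225452/280289 - (233 - 96*(-4)*(10 + 4)) = 225452/280289 - (233 - 96*(-4)*14) = 225452/280289 - (233 - 32*(-168)) = 225452/280289 - (233 + 5376) = 225452/280289 - 1*5609 = 225452/280289 - 5609 = -1571915549/280289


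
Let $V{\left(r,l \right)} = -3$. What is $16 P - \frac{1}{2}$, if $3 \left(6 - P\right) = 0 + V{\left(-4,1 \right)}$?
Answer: $\frac{223}{2} \approx 111.5$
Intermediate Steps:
$P = 7$ ($P = 6 - \frac{0 - 3}{3} = 6 - -1 = 6 + 1 = 7$)
$16 P - \frac{1}{2} = 16 \cdot 7 - \frac{1}{2} = 112 - \frac{1}{2} = \frac{223}{2}$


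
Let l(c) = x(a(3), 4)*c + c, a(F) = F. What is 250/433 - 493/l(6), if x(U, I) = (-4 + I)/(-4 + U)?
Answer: -211969/2598 ≈ -81.589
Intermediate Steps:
x(U, I) = (-4 + I)/(-4 + U)
l(c) = c (l(c) = ((-4 + 4)/(-4 + 3))*c + c = (0/(-1))*c + c = (-1*0)*c + c = 0*c + c = 0 + c = c)
250/433 - 493/l(6) = 250/433 - 493/6 = -211969/2598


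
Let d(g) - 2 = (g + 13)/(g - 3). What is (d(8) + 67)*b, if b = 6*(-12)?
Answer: -26352/5 ≈ -5270.4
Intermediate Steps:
d(g) = 2 + (13 + g)/(-3 + g) (d(g) = 2 + (g + 13)/(g - 3) = 2 + (13 + g)/(-3 + g))
b = -72
(d(8) + 67)*b = ((7 + 3*8)/(-3 + 8) + 67)*(-72) = ((7 + 24)/5 + 67)*(-72) = ((⅕)*31 + 67)*(-72) = (31/5 + 67)*(-72) = (366/5)*(-72) = -26352/5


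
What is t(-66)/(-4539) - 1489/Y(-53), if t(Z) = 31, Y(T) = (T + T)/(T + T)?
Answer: -6758602/4539 ≈ -1489.0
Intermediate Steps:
Y(T) = 1 (Y(T) = (2*T)/((2*T)) = (2*T)*(1/(2*T)) = 1)
t(-66)/(-4539) - 1489/Y(-53) = 31/(-4539) - 1489/1 = 31*(-1/4539) - 1489*1 = -31/4539 - 1489 = -6758602/4539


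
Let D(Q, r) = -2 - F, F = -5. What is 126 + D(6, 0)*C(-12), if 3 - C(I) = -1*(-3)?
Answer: 126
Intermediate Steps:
C(I) = 0 (C(I) = 3 - (-1)*(-3) = 3 - 1*3 = 3 - 3 = 0)
D(Q, r) = 3 (D(Q, r) = -2 - 1*(-5) = -2 + 5 = 3)
126 + D(6, 0)*C(-12) = 126 + 3*0 = 126 + 0 = 126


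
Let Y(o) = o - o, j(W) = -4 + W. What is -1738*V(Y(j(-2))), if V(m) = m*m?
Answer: 0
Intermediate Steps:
Y(o) = 0
V(m) = m²
-1738*V(Y(j(-2))) = -1738*0² = -1738*0 = 0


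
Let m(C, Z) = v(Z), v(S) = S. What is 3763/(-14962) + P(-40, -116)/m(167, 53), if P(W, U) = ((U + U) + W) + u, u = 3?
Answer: -4224217/792986 ≈ -5.3270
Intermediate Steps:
m(C, Z) = Z
P(W, U) = 3 + W + 2*U (P(W, U) = ((U + U) + W) + 3 = (2*U + W) + 3 = (W + 2*U) + 3 = 3 + W + 2*U)
3763/(-14962) + P(-40, -116)/m(167, 53) = 3763/(-14962) + (3 - 40 + 2*(-116))/53 = 3763*(-1/14962) + (3 - 40 - 232)*(1/53) = -3763/14962 - 269*1/53 = -3763/14962 - 269/53 = -4224217/792986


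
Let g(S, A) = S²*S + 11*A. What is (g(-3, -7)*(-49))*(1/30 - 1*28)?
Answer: -2137772/15 ≈ -1.4252e+5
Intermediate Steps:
g(S, A) = S³ + 11*A
(g(-3, -7)*(-49))*(1/30 - 1*28) = (((-3)³ + 11*(-7))*(-49))*(1/30 - 1*28) = ((-27 - 77)*(-49))*(1/30 - 28) = -104*(-49)*(-839/30) = 5096*(-839/30) = -2137772/15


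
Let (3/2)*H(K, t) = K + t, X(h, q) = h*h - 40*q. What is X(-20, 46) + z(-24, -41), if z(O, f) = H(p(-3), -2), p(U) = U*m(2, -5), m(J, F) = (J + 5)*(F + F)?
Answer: -3904/3 ≈ -1301.3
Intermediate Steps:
m(J, F) = 2*F*(5 + J) (m(J, F) = (5 + J)*(2*F) = 2*F*(5 + J))
X(h, q) = h² - 40*q
p(U) = -70*U (p(U) = U*(2*(-5)*(5 + 2)) = U*(2*(-5)*7) = U*(-70) = -70*U)
H(K, t) = 2*K/3 + 2*t/3 (H(K, t) = 2*(K + t)/3 = 2*K/3 + 2*t/3)
z(O, f) = 416/3 (z(O, f) = 2*(-70*(-3))/3 + (⅔)*(-2) = (⅔)*210 - 4/3 = 140 - 4/3 = 416/3)
X(-20, 46) + z(-24, -41) = ((-20)² - 40*46) + 416/3 = (400 - 1840) + 416/3 = -1440 + 416/3 = -3904/3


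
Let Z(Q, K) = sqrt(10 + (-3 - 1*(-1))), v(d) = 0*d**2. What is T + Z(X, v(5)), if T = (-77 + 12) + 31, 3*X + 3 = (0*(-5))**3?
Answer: -34 + 2*sqrt(2) ≈ -31.172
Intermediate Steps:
v(d) = 0
X = -1 (X = -1 + (0*(-5))**3/3 = -1 + (1/3)*0**3 = -1 + (1/3)*0 = -1 + 0 = -1)
T = -34 (T = -65 + 31 = -34)
Z(Q, K) = 2*sqrt(2) (Z(Q, K) = sqrt(10 + (-3 + 1)) = sqrt(10 - 2) = sqrt(8) = 2*sqrt(2))
T + Z(X, v(5)) = -34 + 2*sqrt(2)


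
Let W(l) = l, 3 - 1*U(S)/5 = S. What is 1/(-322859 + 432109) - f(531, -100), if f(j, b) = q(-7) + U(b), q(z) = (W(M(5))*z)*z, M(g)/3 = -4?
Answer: 7975251/109250 ≈ 73.000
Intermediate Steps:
U(S) = 15 - 5*S
M(g) = -12 (M(g) = 3*(-4) = -12)
q(z) = -12*z² (q(z) = (-12*z)*z = -12*z²)
f(j, b) = -573 - 5*b (f(j, b) = -12*(-7)² + (15 - 5*b) = -12*49 + (15 - 5*b) = -588 + (15 - 5*b) = -573 - 5*b)
1/(-322859 + 432109) - f(531, -100) = 1/(-322859 + 432109) - (-573 - 5*(-100)) = 1/109250 - (-573 + 500) = 1/109250 - 1*(-73) = 1/109250 + 73 = 7975251/109250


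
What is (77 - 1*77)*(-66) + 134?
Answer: 134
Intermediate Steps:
(77 - 1*77)*(-66) + 134 = (77 - 77)*(-66) + 134 = 0*(-66) + 134 = 0 + 134 = 134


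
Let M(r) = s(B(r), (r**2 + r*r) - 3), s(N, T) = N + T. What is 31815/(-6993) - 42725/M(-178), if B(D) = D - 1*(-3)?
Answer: -7330685/1402818 ≈ -5.2257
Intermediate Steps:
B(D) = 3 + D (B(D) = D + 3 = 3 + D)
M(r) = r + 2*r**2 (M(r) = (3 + r) + ((r**2 + r*r) - 3) = (3 + r) + ((r**2 + r**2) - 3) = (3 + r) + (2*r**2 - 3) = (3 + r) + (-3 + 2*r**2) = r + 2*r**2)
31815/(-6993) - 42725/M(-178) = 31815/(-6993) - 42725*(-1/(178*(1 + 2*(-178)))) = 31815*(-1/6993) - 42725*(-1/(178*(1 - 356))) = -505/111 - 42725/((-178*(-355))) = -505/111 - 42725/63190 = -505/111 - 42725*1/63190 = -505/111 - 8545/12638 = -7330685/1402818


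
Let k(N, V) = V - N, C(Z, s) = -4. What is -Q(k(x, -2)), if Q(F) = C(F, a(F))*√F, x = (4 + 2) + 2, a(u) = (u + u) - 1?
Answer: 4*I*√10 ≈ 12.649*I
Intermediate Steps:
a(u) = -1 + 2*u (a(u) = 2*u - 1 = -1 + 2*u)
x = 8 (x = 6 + 2 = 8)
Q(F) = -4*√F
-Q(k(x, -2)) = -(-4)*√(-2 - 1*8) = -(-4)*√(-2 - 8) = -(-4)*√(-10) = -(-4)*I*√10 = 4*I*√10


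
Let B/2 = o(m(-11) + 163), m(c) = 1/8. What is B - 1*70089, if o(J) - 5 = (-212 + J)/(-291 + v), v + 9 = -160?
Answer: -5606303/80 ≈ -70079.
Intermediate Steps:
m(c) = ⅛
v = -169 (v = -9 - 160 = -169)
o(J) = 628/115 - J/460 (o(J) = 5 + (-212 + J)/(-291 - 169) = 5 + (-212 + J)/(-460) = 5 + (-212 + J)*(-1/460) = 5 + (53/115 - J/460) = 628/115 - J/460)
B = 817/80 (B = 2*(628/115 - (⅛ + 163)/460) = 2*(628/115 - 1/460*1305/8) = 2*(628/115 - 261/736) = 2*(817/160) = 817/80 ≈ 10.212)
B - 1*70089 = 817/80 - 1*70089 = 817/80 - 70089 = -5606303/80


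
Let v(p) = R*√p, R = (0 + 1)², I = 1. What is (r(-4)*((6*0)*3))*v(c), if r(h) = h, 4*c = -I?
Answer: 0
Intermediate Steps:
R = 1 (R = 1² = 1)
c = -¼ (c = (-1*1)/4 = (¼)*(-1) = -¼ ≈ -0.25000)
v(p) = √p (v(p) = 1*√p = √p)
(r(-4)*((6*0)*3))*v(c) = (-4*6*0*3)*√(-¼) = (-0*3)*(I/2) = (-4*0)*(I/2) = 0*(I/2) = 0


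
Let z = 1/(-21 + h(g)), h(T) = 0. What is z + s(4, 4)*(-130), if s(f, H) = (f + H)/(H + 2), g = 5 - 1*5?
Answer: -3641/21 ≈ -173.38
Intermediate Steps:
g = 0 (g = 5 - 5 = 0)
s(f, H) = (H + f)/(2 + H)
z = -1/21 (z = 1/(-21 + 0) = 1/(-21) = -1/21 ≈ -0.047619)
z + s(4, 4)*(-130) = -1/21 + ((4 + 4)/(2 + 4))*(-130) = -1/21 + (8/6)*(-130) = -1/21 + ((1/6)*8)*(-130) = -1/21 + (4/3)*(-130) = -1/21 - 520/3 = -3641/21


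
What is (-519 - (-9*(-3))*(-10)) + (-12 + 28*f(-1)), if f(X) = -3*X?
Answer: -177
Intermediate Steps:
(-519 - (-9*(-3))*(-10)) + (-12 + 28*f(-1)) = (-519 - (-9*(-3))*(-10)) + (-12 + 28*(-3*(-1))) = (-519 - 27*(-10)) + (-12 + 28*3) = (-519 - 1*(-270)) + (-12 + 84) = (-519 + 270) + 72 = -249 + 72 = -177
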